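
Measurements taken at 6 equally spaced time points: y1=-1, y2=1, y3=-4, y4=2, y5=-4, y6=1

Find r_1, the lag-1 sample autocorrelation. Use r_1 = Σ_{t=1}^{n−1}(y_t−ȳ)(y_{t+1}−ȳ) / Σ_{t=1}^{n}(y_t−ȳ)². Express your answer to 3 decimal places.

Mean ȳ = (-1 + 1 − 4 + 2 − 4 + 1)/6 = -0.8333
Σ(y_t−ȳ)(y_{t+1}−ȳ) = (-0.3056) + (-5.8056) + (-8.9722) + (-8.9722) + (-5.8056) = -29.8611
Denominator Σ(y_t−ȳ)² = 34.8333
r_1 = -29.8611 / 34.8333 = -0.857

-0.857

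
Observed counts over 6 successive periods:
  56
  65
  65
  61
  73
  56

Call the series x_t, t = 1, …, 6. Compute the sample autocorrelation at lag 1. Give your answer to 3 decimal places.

-0.478

Mean x̄ = (56 + 65 + 65 + 61 + 73 + 56)/6 = 62.6667
Deviations from mean: -6.6667, 2.3333, 2.3333, -1.6667, 10.3333, -6.6667
Σ(x_t−x̄)(x_{t+1}−x̄) = (-15.5556) + (5.4444) + (-3.8889) + (-17.2222) + (-68.8889) = -100.1111
Denominator Σ(x_t−x̄)² = 209.3333
r_1 = -100.1111 / 209.3333 = -0.478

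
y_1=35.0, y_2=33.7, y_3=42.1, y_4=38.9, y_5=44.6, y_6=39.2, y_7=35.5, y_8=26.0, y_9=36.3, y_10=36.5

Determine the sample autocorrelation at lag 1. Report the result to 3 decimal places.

Mean ȳ = (35.0 + 33.7 + 42.1 + 38.9 + 44.6 + 39.2 + 35.5 + 26.0 + 36.3 + 36.5)/10 = 36.7800
Numerator Σ_{t=1}^{9}(y_t−ȳ)(y_{t+1}−ȳ) = 51.8876
Denominator Σ(y_t−ȳ)² = 230.6160
r_1 = 51.8876 / 230.6160 = 0.225

0.225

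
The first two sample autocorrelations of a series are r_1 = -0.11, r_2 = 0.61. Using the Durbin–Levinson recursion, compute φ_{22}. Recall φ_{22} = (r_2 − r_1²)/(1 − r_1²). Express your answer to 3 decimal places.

0.605

φ_{22} = (r_2 − r_1²) / (1 − r_1²)
r_1² = (-0.11)² = 0.0121
Numerator = 0.61 − 0.0121 = 0.5979; denominator = 1 − 0.0121 = 0.9879
φ_{22} = 0.5979 / 0.9879 = 0.605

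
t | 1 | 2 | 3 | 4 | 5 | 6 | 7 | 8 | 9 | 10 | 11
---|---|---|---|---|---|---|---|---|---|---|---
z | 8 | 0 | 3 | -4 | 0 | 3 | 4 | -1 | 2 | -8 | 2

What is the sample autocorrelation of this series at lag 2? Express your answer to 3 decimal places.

Mean z̄ = (8 + 0 + 3 − 4 + 0 + 3 + 4 − 1 + 2 − 8 + 2)/11 = 0.8182
Numerator Σ_{t=1}^{9}(z_t−z̄)(z_{t+2}−z̄) = 21.9339
Denominator Σ(z_t−z̄)² = 179.6364
r_2 = 21.9339 / 179.6364 = 0.122

0.122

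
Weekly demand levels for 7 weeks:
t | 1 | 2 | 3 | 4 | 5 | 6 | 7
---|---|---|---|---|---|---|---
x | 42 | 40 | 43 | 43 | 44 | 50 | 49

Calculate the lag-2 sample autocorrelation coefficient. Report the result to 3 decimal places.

0.006

Mean x̄ = (42 + 40 + 43 + 43 + 44 + 50 + 49)/7 = 44.4286
Deviations from mean: -2.4286, -4.4286, -1.4286, -1.4286, -0.4286, 5.5714, 4.5714
Numerator Σ_{t=1}^{5}(x_t−x̄)(x_{t+2}−x̄) = 0.4898
Denominator Σ(x_t−x̄)² = 81.7143
r_2 = 0.4898 / 81.7143 = 0.006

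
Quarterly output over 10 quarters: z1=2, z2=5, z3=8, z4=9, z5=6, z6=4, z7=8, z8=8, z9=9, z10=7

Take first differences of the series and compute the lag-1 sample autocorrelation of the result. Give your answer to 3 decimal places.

0.049

First differences Δz: 3, 3, 1, -3, -2, 4, 0, 1, -2
Mean of differences = 0.5556
Numerator Σ(Δz_t−Δz̄)(Δz_{t+1}−Δz̄) = 2.4691
Denominator Σ(Δz_t−Δz̄)² = 50.2222
r_1(Δz) = 2.4691 / 50.2222 = 0.049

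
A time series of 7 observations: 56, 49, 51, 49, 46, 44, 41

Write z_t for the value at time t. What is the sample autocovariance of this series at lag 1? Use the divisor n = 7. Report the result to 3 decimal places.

6.857

Mean z̄ = (56 + 49 + 51 + 49 + 46 + 44 + 41)/7 = 48.0000
Σ_{t=1}^{6}(z_t−z̄)(z_{t+1}−z̄) = 48.0000
γ_1 = 48.0000 / 7 = 6.857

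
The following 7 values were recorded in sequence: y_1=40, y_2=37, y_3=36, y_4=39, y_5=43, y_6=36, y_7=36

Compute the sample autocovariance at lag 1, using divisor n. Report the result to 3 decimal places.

Mean ȳ = (40 + 37 + 36 + 39 + 43 + 36 + 36)/7 = 38.1429
Σ_{t=1}^{6}(y_t−ȳ)(y_{t+1}−ȳ) = -3.1633
γ_1 = -3.1633 / 7 = -0.452

-0.452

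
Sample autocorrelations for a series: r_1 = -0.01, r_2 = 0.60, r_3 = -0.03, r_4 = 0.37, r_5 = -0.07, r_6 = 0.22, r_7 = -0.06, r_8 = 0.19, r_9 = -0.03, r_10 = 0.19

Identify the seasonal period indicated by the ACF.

2

The largest autocorrelation is r_2 = 0.60, with weaker echoes at lags 4 (0.37), 6 (0.22), 8 (0.19) and 10 (0.19); the remaining lags stay at or below -0.01.
The dominant spike at lag 2 indicates a seasonal period of 2.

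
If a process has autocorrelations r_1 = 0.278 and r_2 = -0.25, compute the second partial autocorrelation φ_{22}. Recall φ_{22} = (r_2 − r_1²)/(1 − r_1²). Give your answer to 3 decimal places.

φ_{22} = (r_2 − r_1²) / (1 − r_1²)
r_1² = (0.278)² = 0.077284
Numerator = -0.25 − 0.0773 = -0.3273; denominator = 1 − 0.0773 = 0.9227
φ_{22} = -0.3273 / 0.9227 = -0.355

-0.355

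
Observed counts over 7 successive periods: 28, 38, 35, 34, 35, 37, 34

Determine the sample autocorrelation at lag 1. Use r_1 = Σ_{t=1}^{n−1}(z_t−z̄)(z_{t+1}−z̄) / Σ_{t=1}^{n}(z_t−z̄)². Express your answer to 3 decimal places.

Mean z̄ = (28 + 38 + 35 + 34 + 35 + 37 + 34)/7 = 34.4286
Deviations from mean: -6.4286, 3.5714, 0.5714, -0.4286, 0.5714, 2.5714, -0.4286
Numerator Σ_{t=1}^{6}(z_t−z̄)(z_{t+1}−z̄) = -21.0408
Denominator Σ(z_t−z̄)² = 61.7143
r_1 = -21.0408 / 61.7143 = -0.341

-0.341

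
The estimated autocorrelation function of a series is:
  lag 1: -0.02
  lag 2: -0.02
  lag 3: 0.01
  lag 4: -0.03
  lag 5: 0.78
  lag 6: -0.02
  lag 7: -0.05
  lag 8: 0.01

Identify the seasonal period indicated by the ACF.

The largest autocorrelation is r_5 = 0.78; the remaining lags stay at or below 0.01.
The dominant spike at lag 5 indicates a seasonal period of 5.

5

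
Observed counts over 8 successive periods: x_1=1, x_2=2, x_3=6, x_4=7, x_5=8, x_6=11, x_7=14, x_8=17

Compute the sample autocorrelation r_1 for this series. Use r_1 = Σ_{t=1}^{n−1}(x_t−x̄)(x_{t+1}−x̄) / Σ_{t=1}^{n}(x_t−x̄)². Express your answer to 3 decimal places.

Mean x̄ = (1 + 2 + 6 + 7 + 8 + 11 + 14 + 17)/8 = 8.2500
Deviations from mean: -7.2500, -6.2500, -2.2500, -1.2500, -0.2500, 2.7500, 5.7500, 8.7500
Numerator Σ_{t=1}^{7}(x_t−x̄)(x_{t+1}−x̄) = 127.9375
Denominator Σ(x_t−x̄)² = 215.5000
r_1 = 127.9375 / 215.5000 = 0.594

0.594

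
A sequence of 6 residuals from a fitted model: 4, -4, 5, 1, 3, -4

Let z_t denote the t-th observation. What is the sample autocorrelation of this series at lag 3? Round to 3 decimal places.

Mean z̄ = (4 − 4 + 5 + 1 + 3 − 4)/6 = 0.8333
Deviations from mean: 3.1667, -4.8333, 4.1667, 0.1667, 2.1667, -4.8333
Σ(z_t−z̄)(z_{t+3}−z̄) = (0.5278) + (-10.4722) + (-20.1389) = -30.0833
Denominator Σ(z_t−z̄)² = 78.8333
r_3 = -30.0833 / 78.8333 = -0.382

-0.382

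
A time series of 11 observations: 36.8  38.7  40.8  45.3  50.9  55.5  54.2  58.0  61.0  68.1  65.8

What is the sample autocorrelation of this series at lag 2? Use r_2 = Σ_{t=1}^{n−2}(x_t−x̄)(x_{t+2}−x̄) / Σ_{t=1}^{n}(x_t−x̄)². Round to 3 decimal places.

0.436

Mean x̄ = (36.8 + 38.7 + 40.8 + 45.3 + 50.9 + 55.5 + 54.2 + 58.0 + 61.0 + 68.1 + 65.8)/11 = 52.2818
Numerator Σ_{t=1}^{9}(x_t−x̄)(x_{t+2}−x̄) = 506.7621
Denominator Σ(x_t−x̄)² = 1162.3364
r_2 = 506.7621 / 1162.3364 = 0.436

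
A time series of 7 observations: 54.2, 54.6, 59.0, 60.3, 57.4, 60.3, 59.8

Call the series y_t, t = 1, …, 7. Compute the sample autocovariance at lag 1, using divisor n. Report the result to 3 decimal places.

Mean ȳ = (54.2 + 54.6 + 59.0 + 60.3 + 57.4 + 60.3 + 59.8)/7 = 57.9429
Deviations: -3.7429, -3.3429, 1.0571, 2.3571, -0.5429, 2.3571, 1.8571
Σ_{t=1}^{6}(y_t−ȳ)(y_{t+1}−ȳ) = 13.2882
γ_1 = 13.2882 / 7 = 1.898

1.898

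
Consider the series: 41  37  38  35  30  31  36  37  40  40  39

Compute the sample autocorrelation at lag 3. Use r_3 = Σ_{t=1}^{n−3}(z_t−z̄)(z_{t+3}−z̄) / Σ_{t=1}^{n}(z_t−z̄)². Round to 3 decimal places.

Mean z̄ = (41 + 37 + 38 + 35 + 30 + 31 + 36 + 37 + 40 + 40 + 39)/11 = 36.7273
Numerator Σ_{t=1}^{8}(z_t−z̄)(z_{t+3}−z̄) = -37.5868
Denominator Σ(z_t−z̄)² = 128.1818
r_3 = -37.5868 / 128.1818 = -0.293

-0.293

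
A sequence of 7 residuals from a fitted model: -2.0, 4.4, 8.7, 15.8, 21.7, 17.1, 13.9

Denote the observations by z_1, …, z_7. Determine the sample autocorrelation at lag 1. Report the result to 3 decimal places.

0.548

Mean z̄ = (-2.0 + 4.4 + 8.7 + 15.8 + 21.7 + 17.1 + 13.9)/7 = 11.3714
Deviations from mean: -13.3714, -6.9714, -2.6714, 4.4286, 10.3286, 5.7286, 2.5286
Σ(z_t−z̄)(z_{t+1}−z̄) = (93.2180) + (18.6237) + (-11.8306) + (45.7408) + (59.1680) + (14.4851) = 219.4049
Denominator Σ(z_t−z̄)² = 400.0343
r_1 = 219.4049 / 400.0343 = 0.548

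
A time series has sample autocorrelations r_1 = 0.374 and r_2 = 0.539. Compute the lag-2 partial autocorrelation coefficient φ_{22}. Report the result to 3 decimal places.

0.464

φ_{22} = (r_2 − r_1²) / (1 − r_1²)
r_1² = (0.374)² = 0.139876
Numerator = 0.539 − 0.1399 = 0.3991; denominator = 1 − 0.1399 = 0.8601
φ_{22} = 0.3991 / 0.8601 = 0.464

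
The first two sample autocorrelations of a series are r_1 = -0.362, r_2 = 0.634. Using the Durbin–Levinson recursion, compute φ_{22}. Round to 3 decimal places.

0.579

φ_{22} = (r_2 − r_1²) / (1 − r_1²)
r_1² = (-0.362)² = 0.131044
Numerator = 0.634 − 0.1310 = 0.5030; denominator = 1 − 0.1310 = 0.8690
φ_{22} = 0.5030 / 0.8690 = 0.579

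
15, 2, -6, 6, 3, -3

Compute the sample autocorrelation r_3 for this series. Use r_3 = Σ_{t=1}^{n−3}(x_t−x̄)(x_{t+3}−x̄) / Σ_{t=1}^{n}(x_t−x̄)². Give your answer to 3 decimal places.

Mean x̄ = (15 + 2 − 6 + 6 + 3 − 3)/6 = 2.8333
Deviations from mean: 12.1667, -0.8333, -8.8333, 3.1667, 0.1667, -5.8333
Σ(x_t−x̄)(x_{t+3}−x̄) = (38.5278) + (-0.1389) + (51.5278) = 89.9167
Denominator Σ(x_t−x̄)² = 270.8333
r_3 = 89.9167 / 270.8333 = 0.332

0.332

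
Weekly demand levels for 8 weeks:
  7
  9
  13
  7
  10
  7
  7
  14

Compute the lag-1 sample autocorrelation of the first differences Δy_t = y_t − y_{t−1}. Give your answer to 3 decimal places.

-0.362

First differences Δy: 2, 4, -6, 3, -3, 0, 7
Mean of differences = 1.0000
Numerator Σ(Δy_t−Δȳ)(Δy_{t+1}−Δȳ) = -42.0000
Denominator Σ(Δy_t−Δȳ)² = 116.0000
r_1(Δy) = -42.0000 / 116.0000 = -0.362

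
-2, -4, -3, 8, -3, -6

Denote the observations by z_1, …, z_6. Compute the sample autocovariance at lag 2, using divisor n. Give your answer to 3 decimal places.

Mean z̄ = (-2 − 4 − 3 + 8 − 3 − 6)/6 = -1.6667
Σ_{t=1}^{4}(z_t−z̄)(z_{t+2}−z̄) = -62.2222
γ_2 = -62.2222 / 6 = -10.370

-10.370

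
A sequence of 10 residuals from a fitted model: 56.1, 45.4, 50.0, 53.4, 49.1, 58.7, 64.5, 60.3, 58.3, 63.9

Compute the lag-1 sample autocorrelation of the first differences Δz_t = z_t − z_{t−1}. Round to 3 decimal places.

First differences Δz: -10.7, 4.6, 3.4, -4.3, 9.6, 5.8, -4.2, -2.0, 5.6
Mean of differences = 0.8667
Numerator Σ(Δz_t−Δz̄)(Δz_{t+1}−Δz̄) = -72.8911
Denominator Σ(Δz_t−Δz̄)² = 337.7400
r_1(Δz) = -72.8911 / 337.7400 = -0.216

-0.216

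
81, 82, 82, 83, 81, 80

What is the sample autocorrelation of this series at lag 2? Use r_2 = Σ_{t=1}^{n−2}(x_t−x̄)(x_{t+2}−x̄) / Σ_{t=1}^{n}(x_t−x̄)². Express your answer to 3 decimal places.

Mean x̄ = (81 + 82 + 82 + 83 + 81 + 80)/6 = 81.5000
Deviations from mean: -0.5000, 0.5000, 0.5000, 1.5000, -0.5000, -1.5000
Numerator Σ_{t=1}^{4}(x_t−x̄)(x_{t+2}−x̄) = -2.0000
Denominator Σ(x_t−x̄)² = 5.5000
r_2 = -2.0000 / 5.5000 = -0.364

-0.364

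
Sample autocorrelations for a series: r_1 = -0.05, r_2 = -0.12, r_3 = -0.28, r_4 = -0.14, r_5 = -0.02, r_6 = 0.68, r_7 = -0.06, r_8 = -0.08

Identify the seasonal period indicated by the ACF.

6

The largest autocorrelation is r_6 = 0.68; the remaining lags stay at or below -0.02.
The dominant spike at lag 6 indicates a seasonal period of 6.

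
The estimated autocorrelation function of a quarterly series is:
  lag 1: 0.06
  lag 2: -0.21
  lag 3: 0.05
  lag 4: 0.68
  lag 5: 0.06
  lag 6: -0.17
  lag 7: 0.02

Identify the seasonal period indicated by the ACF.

The largest autocorrelation is r_4 = 0.68; the remaining lags stay at or below 0.06.
The dominant spike at lag 4 indicates a seasonal period of 4.

4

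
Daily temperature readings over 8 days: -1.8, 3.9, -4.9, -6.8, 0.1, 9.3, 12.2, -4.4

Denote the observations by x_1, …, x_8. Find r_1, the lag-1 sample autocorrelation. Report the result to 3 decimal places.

0.158

Mean x̄ = (-1.8 + 3.9 − 4.9 − 6.8 + 0.1 + 9.3 + 12.2 − 4.4)/8 = 0.9500
Deviations from mean: -2.7500, 2.9500, -5.8500, -7.7500, -0.8500, 8.3500, 11.2500, -5.3500
Σ(x_t−x̄)(x_{t+1}−x̄) = (-8.1125) + (-17.2575) + (45.3375) + (6.5875) + (-7.0975) + (93.9375) + (-60.1875) = 53.2075
Denominator Σ(x_t−x̄)² = 336.1800
r_1 = 53.2075 / 336.1800 = 0.158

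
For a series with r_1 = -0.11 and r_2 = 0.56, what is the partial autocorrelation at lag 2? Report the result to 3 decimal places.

0.555

φ_{22} = (r_2 − r_1²) / (1 − r_1²)
r_1² = (-0.11)² = 0.0121
Numerator = 0.56 − 0.0121 = 0.5479; denominator = 1 − 0.0121 = 0.9879
φ_{22} = 0.5479 / 0.9879 = 0.555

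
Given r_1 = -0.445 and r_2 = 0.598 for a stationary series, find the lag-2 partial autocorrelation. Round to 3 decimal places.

φ_{22} = (r_2 − r_1²) / (1 − r_1²)
r_1² = (-0.445)² = 0.198025
Numerator = 0.598 − 0.1980 = 0.4000; denominator = 1 − 0.1980 = 0.8020
φ_{22} = 0.4000 / 0.8020 = 0.499

0.499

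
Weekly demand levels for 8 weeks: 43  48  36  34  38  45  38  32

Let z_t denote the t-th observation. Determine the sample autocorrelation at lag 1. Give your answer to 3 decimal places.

Mean z̄ = (43 + 48 + 36 + 34 + 38 + 45 + 38 + 32)/8 = 39.2500
Deviations from mean: 3.7500, 8.7500, -3.2500, -5.2500, -1.2500, 5.7500, -1.2500, -7.2500
Σ(z_t−z̄)(z_{t+1}−z̄) = (32.8125) + (-28.4375) + (17.0625) + (6.5625) + (-7.1875) + (-7.1875) + (9.0625) = 22.6875
Denominator Σ(z_t−z̄)² = 217.5000
r_1 = 22.6875 / 217.5000 = 0.104

0.104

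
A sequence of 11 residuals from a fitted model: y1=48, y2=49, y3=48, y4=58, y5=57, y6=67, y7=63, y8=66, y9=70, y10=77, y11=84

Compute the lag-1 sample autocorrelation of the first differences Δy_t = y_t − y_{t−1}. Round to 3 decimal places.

-0.507

First differences Δy: 1, -1, 10, -1, 10, -4, 3, 4, 7, 7
Mean of differences = 3.6000
Numerator Σ(Δy_t−Δȳ)(Δy_{t+1}−Δȳ) = -107.7600
Denominator Σ(Δy_t−Δȳ)² = 212.4000
r_1(Δy) = -107.7600 / 212.4000 = -0.507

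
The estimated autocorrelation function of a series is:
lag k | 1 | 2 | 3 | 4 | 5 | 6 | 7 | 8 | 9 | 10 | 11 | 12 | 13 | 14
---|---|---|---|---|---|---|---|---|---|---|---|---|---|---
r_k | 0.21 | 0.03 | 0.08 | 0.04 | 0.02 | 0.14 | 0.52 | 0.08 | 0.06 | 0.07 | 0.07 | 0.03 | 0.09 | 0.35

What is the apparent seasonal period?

The largest autocorrelation is r_7 = 0.52, with a weaker echo at lag 14 (0.35); the remaining lags stay at or below 0.21. The elevated value at lag 1 (0.21), dropping to 0.03 at lag 2, reflects decaying short-term dependence rather than seasonality.
The dominant spike at lag 7 indicates a seasonal period of 7.

7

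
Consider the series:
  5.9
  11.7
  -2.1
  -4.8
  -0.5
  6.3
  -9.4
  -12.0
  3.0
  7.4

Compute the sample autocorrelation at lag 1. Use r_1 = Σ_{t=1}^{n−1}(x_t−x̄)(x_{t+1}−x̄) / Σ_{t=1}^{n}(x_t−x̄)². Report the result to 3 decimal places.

0.183

Mean x̄ = (5.9 + 11.7 − 2.1 − 4.8 − 0.5 + 6.3 − 9.4 − 12.0 + 3.0 + 7.4)/10 = 0.5500
Numerator Σ_{t=1}^{9}(x_t−x̄)(x_{t+1}−x̄) = 97.5575
Denominator Σ(x_t−x̄)² = 532.1850
r_1 = 97.5575 / 532.1850 = 0.183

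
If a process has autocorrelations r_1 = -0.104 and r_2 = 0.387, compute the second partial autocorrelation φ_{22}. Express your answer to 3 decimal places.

φ_{22} = (r_2 − r_1²) / (1 − r_1²)
r_1² = (-0.104)² = 0.010816
Numerator = 0.387 − 0.0108 = 0.3762; denominator = 1 − 0.0108 = 0.9892
φ_{22} = 0.3762 / 0.9892 = 0.380

0.380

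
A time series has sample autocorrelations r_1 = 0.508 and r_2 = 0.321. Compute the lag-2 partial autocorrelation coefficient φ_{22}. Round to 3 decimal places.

0.085

φ_{22} = (r_2 − r_1²) / (1 − r_1²)
r_1² = (0.508)² = 0.258064
Numerator = 0.321 − 0.2581 = 0.0629; denominator = 1 − 0.2581 = 0.7419
φ_{22} = 0.0629 / 0.7419 = 0.085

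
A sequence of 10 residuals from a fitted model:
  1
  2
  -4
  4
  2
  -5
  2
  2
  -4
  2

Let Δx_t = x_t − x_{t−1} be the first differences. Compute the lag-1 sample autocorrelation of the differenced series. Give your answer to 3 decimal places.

-0.511

First differences Δx: 1, -6, 8, -2, -7, 7, 0, -6, 6
Mean of differences = 0.1111
Numerator Σ(Δx_t−Δx̄)(Δx_{t+1}−Δx̄) = -140.3457
Denominator Σ(Δx_t−Δx̄)² = 274.8889
r_1(Δx) = -140.3457 / 274.8889 = -0.511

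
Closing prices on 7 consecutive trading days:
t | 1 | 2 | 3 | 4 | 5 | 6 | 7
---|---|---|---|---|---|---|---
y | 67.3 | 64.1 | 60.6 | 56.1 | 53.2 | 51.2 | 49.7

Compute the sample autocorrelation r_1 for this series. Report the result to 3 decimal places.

Mean ȳ = (67.3 + 64.1 + 60.6 + 56.1 + 53.2 + 51.2 + 49.7)/7 = 57.4571
Deviations from mean: 9.8429, 6.6429, 3.1429, -1.3571, -4.2571, -6.2571, -7.7571
Σ(y_t−ȳ)(y_{t+1}−ȳ) = (65.3847) + (20.8776) + (-4.2653) + (5.7776) + (26.6376) + (48.5376) = 162.9496
Denominator Σ(y_t−ȳ)² = 270.1771
r_1 = 162.9496 / 270.1771 = 0.603

0.603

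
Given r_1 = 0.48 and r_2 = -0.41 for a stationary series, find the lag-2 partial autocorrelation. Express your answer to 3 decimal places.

φ_{22} = (r_2 − r_1²) / (1 − r_1²)
r_1² = (0.48)² = 0.2304
Numerator = -0.41 − 0.2304 = -0.6404; denominator = 1 − 0.2304 = 0.7696
φ_{22} = -0.6404 / 0.7696 = -0.832

-0.832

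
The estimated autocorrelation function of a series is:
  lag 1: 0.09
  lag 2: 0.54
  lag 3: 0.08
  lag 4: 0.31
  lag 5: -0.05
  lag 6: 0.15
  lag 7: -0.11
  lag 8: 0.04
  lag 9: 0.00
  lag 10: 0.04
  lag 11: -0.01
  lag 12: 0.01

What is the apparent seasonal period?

2

The largest autocorrelation is r_2 = 0.54, with weaker echoes at lags 4 (0.31) and 6 (0.15); the remaining lags stay at or below 0.09.
The dominant spike at lag 2 indicates a seasonal period of 2.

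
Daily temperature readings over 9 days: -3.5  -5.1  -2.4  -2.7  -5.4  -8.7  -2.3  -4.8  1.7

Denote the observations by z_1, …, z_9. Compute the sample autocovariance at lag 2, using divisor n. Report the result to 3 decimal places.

0.263

Mean z̄ = (-3.5 − 5.1 − 2.4 − 2.7 − 5.4 − 8.7 − 2.3 − 4.8 + 1.7)/9 = -3.6889
Σ_{t=1}^{7}(z_t−z̄)(z_{t+2}−z̄) = 2.3631
γ_2 = 2.3631 / 9 = 0.263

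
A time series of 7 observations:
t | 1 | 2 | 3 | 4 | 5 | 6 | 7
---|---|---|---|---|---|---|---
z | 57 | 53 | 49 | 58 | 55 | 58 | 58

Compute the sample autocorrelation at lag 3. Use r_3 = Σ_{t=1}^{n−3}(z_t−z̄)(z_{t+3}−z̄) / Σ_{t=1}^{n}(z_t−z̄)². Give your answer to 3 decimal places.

-0.069

Mean z̄ = (57 + 53 + 49 + 58 + 55 + 58 + 58)/7 = 55.4286
Deviations from mean: 1.5714, -2.4286, -6.4286, 2.5714, -0.4286, 2.5714, 2.5714
Σ(z_t−z̄)(z_{t+3}−z̄) = (4.0408) + (1.0408) + (-16.5306) + (6.6122) = -4.8367
Denominator Σ(z_t−z̄)² = 69.7143
r_3 = -4.8367 / 69.7143 = -0.069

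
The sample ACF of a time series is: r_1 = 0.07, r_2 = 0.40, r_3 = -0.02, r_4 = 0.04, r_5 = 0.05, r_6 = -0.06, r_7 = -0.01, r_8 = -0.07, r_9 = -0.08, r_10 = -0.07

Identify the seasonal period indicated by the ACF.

The largest autocorrelation is r_2 = 0.40; the remaining lags stay at or below 0.07.
The dominant spike at lag 2 indicates a seasonal period of 2.

2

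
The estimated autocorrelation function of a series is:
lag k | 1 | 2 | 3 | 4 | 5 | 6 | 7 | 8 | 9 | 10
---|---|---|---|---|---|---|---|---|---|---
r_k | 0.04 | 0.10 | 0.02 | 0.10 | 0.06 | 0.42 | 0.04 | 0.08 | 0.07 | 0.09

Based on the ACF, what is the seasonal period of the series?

The largest autocorrelation is r_6 = 0.42; the remaining lags stay at or below 0.10.
The dominant spike at lag 6 indicates a seasonal period of 6.

6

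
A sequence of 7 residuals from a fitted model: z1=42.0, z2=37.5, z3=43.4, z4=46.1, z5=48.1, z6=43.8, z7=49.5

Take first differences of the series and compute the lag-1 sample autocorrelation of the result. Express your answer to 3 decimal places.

First differences Δz: -4.5, 5.9, 2.7, 2.0, -4.3, 5.7
Mean of differences = 1.2500
Numerator Σ(Δz_t−Δz̄)(Δz_{t+1}−Δz̄) = -47.7675
Denominator Σ(Δz_t−Δz̄)² = 107.9550
r_1(Δz) = -47.7675 / 107.9550 = -0.442

-0.442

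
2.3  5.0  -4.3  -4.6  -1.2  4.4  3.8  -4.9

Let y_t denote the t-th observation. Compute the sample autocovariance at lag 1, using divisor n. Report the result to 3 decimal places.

Mean ȳ = (2.3 + 5.0 − 4.3 − 4.6 − 1.2 + 4.4 + 3.8 − 4.9)/8 = 0.0625
Deviations: 2.2375, 4.9375, -4.3625, -4.6625, -1.2625, 4.3375, 3.7375, -4.9625
Σ_{t=1}^{7}(y_t−ȳ)(y_{t+1}−ȳ) = 7.9223
γ_1 = 7.9223 / 8 = 0.990

0.990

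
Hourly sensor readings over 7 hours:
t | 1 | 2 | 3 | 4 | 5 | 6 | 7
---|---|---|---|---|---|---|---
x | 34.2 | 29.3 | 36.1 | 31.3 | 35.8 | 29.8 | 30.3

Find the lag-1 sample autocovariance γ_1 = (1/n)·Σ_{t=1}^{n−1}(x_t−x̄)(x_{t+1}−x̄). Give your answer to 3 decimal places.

-4.034

Mean x̄ = (34.2 + 29.3 + 36.1 + 31.3 + 35.8 + 29.8 + 30.3)/7 = 32.4000
Deviations: 1.8000, -3.1000, 3.7000, -1.1000, 3.4000, -2.6000, -2.1000
Σ_{t=1}^{6}(x_t−x̄)(x_{t+1}−x̄) = -28.2400
γ_1 = -28.2400 / 7 = -4.034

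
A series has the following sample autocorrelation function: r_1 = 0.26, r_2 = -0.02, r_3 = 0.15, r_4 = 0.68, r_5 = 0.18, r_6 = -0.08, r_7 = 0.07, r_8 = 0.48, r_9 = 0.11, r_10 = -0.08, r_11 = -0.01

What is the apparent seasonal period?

4

The largest autocorrelation is r_4 = 0.68, with a weaker echo at lag 8 (0.48); the remaining lags stay at or below 0.26.
The dominant spike at lag 4 indicates a seasonal period of 4.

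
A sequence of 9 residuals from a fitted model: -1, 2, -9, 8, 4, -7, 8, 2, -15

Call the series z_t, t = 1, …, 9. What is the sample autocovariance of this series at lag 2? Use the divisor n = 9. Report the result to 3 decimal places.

-18.558

Mean z̄ = (-1 + 2 − 9 + 8 + 4 − 7 + 8 + 2 − 15)/9 = -0.8889
Σ_{t=1}^{7}(z_t−z̄)(z_{t+2}−z̄) = -167.0247
γ_2 = -167.0247 / 9 = -18.558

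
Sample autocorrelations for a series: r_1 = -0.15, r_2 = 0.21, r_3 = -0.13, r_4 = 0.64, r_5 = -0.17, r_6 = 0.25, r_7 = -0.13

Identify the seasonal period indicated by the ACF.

4

The largest autocorrelation is r_4 = 0.64; the remaining lags stay at or below 0.25.
The dominant spike at lag 4 indicates a seasonal period of 4.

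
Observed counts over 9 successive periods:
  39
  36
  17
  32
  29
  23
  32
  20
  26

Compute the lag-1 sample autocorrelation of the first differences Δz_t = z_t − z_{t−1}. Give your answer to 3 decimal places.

First differences Δz: -3, -19, 15, -3, -6, 9, -12, 6
Mean of differences = -1.6250
Numerator Σ(Δz_t−Δz̄)(Δz_{t+1}−Δz̄) = -517.6406
Denominator Σ(Δz_t−Δz̄)² = 879.8750
r_1(Δz) = -517.6406 / 879.8750 = -0.588

-0.588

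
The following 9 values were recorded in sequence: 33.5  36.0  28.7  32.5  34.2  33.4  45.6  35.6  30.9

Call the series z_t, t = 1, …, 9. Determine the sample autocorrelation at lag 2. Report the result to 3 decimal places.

Mean z̄ = (33.5 + 36.0 + 28.7 + 32.5 + 34.2 + 33.4 + 45.6 + 35.6 + 30.9)/9 = 34.4889
Numerator Σ_{t=1}^{7}(z_t−z̄)(z_{t+2}−z̄) = -37.7391
Denominator Σ(z_t−z̄)² = 179.5689
r_2 = -37.7391 / 179.5689 = -0.210

-0.210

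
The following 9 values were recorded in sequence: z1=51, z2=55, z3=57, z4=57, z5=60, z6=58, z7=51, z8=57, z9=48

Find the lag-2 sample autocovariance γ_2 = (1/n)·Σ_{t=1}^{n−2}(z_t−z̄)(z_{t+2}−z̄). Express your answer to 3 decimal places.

2.540

Mean z̄ = (51 + 55 + 57 + 57 + 60 + 58 + 51 + 57 + 48)/9 = 54.8889
Σ_{t=1}^{7}(z_t−z̄)(z_{t+2}−z̄) = 22.8642
γ_2 = 22.8642 / 9 = 2.540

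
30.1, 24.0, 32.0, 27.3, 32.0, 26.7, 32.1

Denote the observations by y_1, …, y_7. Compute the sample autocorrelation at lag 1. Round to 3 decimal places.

Mean ȳ = (30.1 + 24.0 + 32.0 + 27.3 + 32.0 + 26.7 + 32.1)/7 = 29.1714
Deviations from mean: 0.9286, -5.1714, 2.8286, -1.8714, 2.8286, -2.4714, 2.9286
Σ(y_t−ȳ)(y_{t+1}−ȳ) = (-4.8020) + (-14.6278) + (-5.2935) + (-5.2935) + (-6.9906) + (-7.2378) = -44.2451
Denominator Σ(y_t−ȳ)² = 61.7943
r_1 = -44.2451 / 61.7943 = -0.716

-0.716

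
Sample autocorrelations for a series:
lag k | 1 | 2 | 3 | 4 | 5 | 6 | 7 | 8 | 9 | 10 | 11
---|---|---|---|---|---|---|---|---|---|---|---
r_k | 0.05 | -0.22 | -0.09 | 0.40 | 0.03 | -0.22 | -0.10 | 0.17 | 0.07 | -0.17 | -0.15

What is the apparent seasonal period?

The largest autocorrelation is r_4 = 0.40, with a weaker echo at lag 8 (0.17); the remaining lags stay at or below 0.07.
The dominant spike at lag 4 indicates a seasonal period of 4.

4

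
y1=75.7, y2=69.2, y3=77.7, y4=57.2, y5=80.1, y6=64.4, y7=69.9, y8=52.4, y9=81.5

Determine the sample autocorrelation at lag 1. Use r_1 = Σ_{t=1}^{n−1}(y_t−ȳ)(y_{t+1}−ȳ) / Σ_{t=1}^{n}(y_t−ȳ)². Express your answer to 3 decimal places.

-0.601

Mean ȳ = (75.7 + 69.2 + 77.7 + 57.2 + 80.1 + 64.4 + 69.9 + 52.4 + 81.5)/9 = 69.7889
Numerator Σ_{t=1}^{8}(y_t−ȳ)(y_{t+1}−ȳ) = -499.2768
Denominator Σ(y_t−ȳ)² = 831.2489
r_1 = -499.2768 / 831.2489 = -0.601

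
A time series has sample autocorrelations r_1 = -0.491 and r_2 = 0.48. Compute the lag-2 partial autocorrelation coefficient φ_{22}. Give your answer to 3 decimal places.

0.315

φ_{22} = (r_2 − r_1²) / (1 − r_1²)
r_1² = (-0.491)² = 0.241081
Numerator = 0.48 − 0.2411 = 0.2389; denominator = 1 − 0.2411 = 0.7589
φ_{22} = 0.2389 / 0.7589 = 0.315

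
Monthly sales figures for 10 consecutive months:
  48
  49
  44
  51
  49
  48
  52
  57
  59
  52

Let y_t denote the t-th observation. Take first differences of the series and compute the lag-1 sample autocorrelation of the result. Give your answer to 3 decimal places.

First differences Δy: 1, -5, 7, -2, -1, 4, 5, 2, -7
Mean of differences = 0.4444
Numerator Σ(Δy_t−Δȳ)(Δy_{t+1}−Δȳ) = -44.6420
Denominator Σ(Δy_t−Δȳ)² = 172.2222
r_1(Δy) = -44.6420 / 172.2222 = -0.259

-0.259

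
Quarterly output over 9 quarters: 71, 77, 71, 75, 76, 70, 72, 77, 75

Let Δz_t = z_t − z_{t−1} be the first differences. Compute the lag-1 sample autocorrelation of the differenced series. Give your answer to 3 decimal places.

-0.476

First differences Δz: 6, -6, 4, 1, -6, 2, 5, -2
Mean of differences = 0.5000
Numerator Σ(Δz_t−Δz̄)(Δz_{t+1}−Δz̄) = -74.2500
Denominator Σ(Δz_t−Δz̄)² = 156.0000
r_1(Δz) = -74.2500 / 156.0000 = -0.476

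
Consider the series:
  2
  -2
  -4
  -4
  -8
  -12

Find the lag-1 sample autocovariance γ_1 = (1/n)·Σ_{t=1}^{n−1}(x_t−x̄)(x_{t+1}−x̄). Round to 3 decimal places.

7.037

Mean x̄ = (2 − 2 − 4 − 4 − 8 − 12)/6 = -4.6667
Σ_{t=1}^{5}(x_t−x̄)(x_{t+1}−x̄) = 42.2222
γ_1 = 42.2222 / 6 = 7.037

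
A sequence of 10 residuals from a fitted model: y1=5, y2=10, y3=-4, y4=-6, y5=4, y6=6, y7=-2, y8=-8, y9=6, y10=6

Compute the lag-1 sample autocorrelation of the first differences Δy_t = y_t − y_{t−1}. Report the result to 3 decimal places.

-0.150

First differences Δy: 5, -14, -2, 10, 2, -8, -6, 14, 0
Mean of differences = 0.1111
Numerator Σ(Δy_t−Δȳ)(Δy_{t+1}−Δȳ) = -93.5679
Denominator Σ(Δy_t−Δȳ)² = 624.8889
r_1(Δy) = -93.5679 / 624.8889 = -0.150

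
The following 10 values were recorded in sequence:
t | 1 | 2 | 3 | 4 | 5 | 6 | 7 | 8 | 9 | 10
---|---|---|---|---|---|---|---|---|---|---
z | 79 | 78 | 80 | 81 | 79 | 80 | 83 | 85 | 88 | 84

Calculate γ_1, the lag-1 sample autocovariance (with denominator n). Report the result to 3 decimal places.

Mean z̄ = (79 + 78 + 80 + 81 + 79 + 80 + 83 + 85 + 88 + 84)/10 = 81.7000
Σ_{t=1}^{9}(z_t−z̄)(z_{t+1}−z̄) = 61.3100
γ_1 = 61.3100 / 10 = 6.131

6.131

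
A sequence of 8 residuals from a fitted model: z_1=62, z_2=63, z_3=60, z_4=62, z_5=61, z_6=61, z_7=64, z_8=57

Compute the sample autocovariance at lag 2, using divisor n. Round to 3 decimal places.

0.109

Mean z̄ = (62 + 63 + 60 + 62 + 61 + 61 + 64 + 57)/8 = 61.2500
Σ_{t=1}^{6}(z_t−z̄)(z_{t+2}−z̄) = 0.8750
γ_2 = 0.8750 / 8 = 0.109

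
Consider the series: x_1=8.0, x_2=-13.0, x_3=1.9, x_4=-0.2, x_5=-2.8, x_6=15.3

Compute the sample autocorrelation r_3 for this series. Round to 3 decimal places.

Mean x̄ = (8.0 − 13.0 + 1.9 − 0.2 − 2.8 + 15.3)/6 = 1.5333
Deviations from mean: 6.4667, -14.5333, 0.3667, -1.7333, -4.3333, 13.7667
Σ(x_t−x̄)(x_{t+3}−x̄) = (-11.2089) + (62.9778) + (5.0478) = 56.8167
Denominator Σ(x_t−x̄)² = 464.4733
r_3 = 56.8167 / 464.4733 = 0.122

0.122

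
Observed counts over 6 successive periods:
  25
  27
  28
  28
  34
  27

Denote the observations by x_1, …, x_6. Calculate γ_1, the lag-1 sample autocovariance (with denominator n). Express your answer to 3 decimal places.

Mean x̄ = (25 + 27 + 28 + 28 + 34 + 27)/6 = 28.1667
Σ_{t=1}^{5}(x_t−x̄)(x_{t+1}−x̄) = -3.8611
γ_1 = -3.8611 / 6 = -0.644

-0.644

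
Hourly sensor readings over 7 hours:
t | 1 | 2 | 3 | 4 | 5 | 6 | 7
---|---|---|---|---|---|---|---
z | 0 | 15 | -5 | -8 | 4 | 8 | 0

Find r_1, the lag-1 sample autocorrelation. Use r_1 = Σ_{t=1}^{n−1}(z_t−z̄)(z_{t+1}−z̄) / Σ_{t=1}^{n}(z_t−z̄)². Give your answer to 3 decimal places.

-0.183

Mean z̄ = (0 + 15 − 5 − 8 + 4 + 8 + 0)/7 = 2.0000
Deviations from mean: -2.0000, 13.0000, -7.0000, -10.0000, 2.0000, 6.0000, -2.0000
Σ(z_t−z̄)(z_{t+1}−z̄) = (-26.0000) + (-91.0000) + (70.0000) + (-20.0000) + (12.0000) + (-12.0000) = -67.0000
Denominator Σ(z_t−z̄)² = 366.0000
r_1 = -67.0000 / 366.0000 = -0.183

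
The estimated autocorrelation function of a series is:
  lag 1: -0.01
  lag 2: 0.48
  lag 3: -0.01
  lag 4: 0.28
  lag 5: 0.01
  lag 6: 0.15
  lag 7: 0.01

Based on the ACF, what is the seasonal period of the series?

2

The largest autocorrelation is r_2 = 0.48, with weaker echoes at lags 4 (0.28) and 6 (0.15); the remaining lags stay at or below 0.01.
The dominant spike at lag 2 indicates a seasonal period of 2.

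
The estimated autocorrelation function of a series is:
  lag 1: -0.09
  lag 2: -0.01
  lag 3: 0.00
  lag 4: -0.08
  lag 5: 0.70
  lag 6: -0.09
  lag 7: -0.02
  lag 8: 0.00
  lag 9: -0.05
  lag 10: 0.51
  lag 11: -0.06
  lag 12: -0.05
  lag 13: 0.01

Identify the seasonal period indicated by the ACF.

5

The largest autocorrelation is r_5 = 0.70, with a weaker echo at lag 10 (0.51); the remaining lags stay at or below 0.01.
The dominant spike at lag 5 indicates a seasonal period of 5.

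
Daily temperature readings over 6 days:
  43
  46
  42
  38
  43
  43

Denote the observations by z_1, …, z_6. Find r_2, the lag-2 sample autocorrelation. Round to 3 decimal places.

-0.552

Mean z̄ = (43 + 46 + 42 + 38 + 43 + 43)/6 = 42.5000
Deviations from mean: 0.5000, 3.5000, -0.5000, -4.5000, 0.5000, 0.5000
Σ(z_t−z̄)(z_{t+2}−z̄) = (-0.2500) + (-15.7500) + (-0.2500) + (-2.2500) = -18.5000
Denominator Σ(z_t−z̄)² = 33.5000
r_2 = -18.5000 / 33.5000 = -0.552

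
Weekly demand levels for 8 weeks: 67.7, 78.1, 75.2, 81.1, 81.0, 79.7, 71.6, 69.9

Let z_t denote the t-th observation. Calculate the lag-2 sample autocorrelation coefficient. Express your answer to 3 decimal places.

-0.035

Mean z̄ = (67.7 + 78.1 + 75.2 + 81.1 + 81.0 + 79.7 + 71.6 + 69.9)/8 = 75.5375
Σ(z_t−z̄)(z_{t+2}−z̄) = (2.6452) + (14.2539) + (-1.8436) + (23.1539) + (-21.5086) + (-23.4661) = -6.7653
Denominator Σ(z_t−z̄)² = 193.4988
r_2 = -6.7653 / 193.4988 = -0.035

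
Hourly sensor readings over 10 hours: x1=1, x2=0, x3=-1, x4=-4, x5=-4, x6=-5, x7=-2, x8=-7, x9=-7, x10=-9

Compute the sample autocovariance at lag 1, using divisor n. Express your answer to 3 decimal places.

4.756

Mean x̄ = (1 + 0 − 1 − 4 − 4 − 5 − 2 − 7 − 7 − 9)/10 = -3.8000
Σ_{t=1}^{9}(x_t−x̄)(x_{t+1}−x̄) = 47.5600
γ_1 = 47.5600 / 10 = 4.756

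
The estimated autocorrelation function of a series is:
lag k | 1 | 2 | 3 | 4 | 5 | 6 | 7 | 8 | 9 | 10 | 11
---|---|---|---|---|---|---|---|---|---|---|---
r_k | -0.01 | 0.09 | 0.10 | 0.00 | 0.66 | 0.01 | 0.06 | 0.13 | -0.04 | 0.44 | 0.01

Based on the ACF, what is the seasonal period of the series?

5

The largest autocorrelation is r_5 = 0.66, with a weaker echo at lag 10 (0.44); the remaining lags stay at or below 0.13.
The dominant spike at lag 5 indicates a seasonal period of 5.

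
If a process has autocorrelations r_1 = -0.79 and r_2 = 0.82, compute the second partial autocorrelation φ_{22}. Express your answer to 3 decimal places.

φ_{22} = (r_2 − r_1²) / (1 − r_1²)
r_1² = (-0.79)² = 0.6241
Numerator = 0.82 − 0.6241 = 0.1959; denominator = 1 − 0.6241 = 0.3759
φ_{22} = 0.1959 / 0.3759 = 0.521

0.521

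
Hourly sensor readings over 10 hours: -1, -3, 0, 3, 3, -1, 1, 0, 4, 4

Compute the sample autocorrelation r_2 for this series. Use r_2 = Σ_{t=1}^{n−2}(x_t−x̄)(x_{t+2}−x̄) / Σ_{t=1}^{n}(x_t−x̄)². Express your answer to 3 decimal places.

Mean x̄ = (-1 − 3 + 0 + 3 + 3 − 1 + 1 + 0 + 4 + 4)/10 = 1.0000
Numerator Σ_{t=1}^{8}(x_t−x̄)(x_{t+2}−x̄) = -13.0000
Denominator Σ(x_t−x̄)² = 52.0000
r_2 = -13.0000 / 52.0000 = -0.250

-0.250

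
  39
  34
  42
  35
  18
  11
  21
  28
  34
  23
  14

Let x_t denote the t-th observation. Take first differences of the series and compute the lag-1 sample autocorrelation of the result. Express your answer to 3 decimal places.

First differences Δx: -5, 8, -7, -17, -7, 10, 7, 6, -11, -9
Mean of differences = -2.5000
Numerator Σ(Δx_t−Δx̄)(Δx_{t+1}−Δx̄) = 183.2500
Denominator Σ(Δx_t−Δx̄)² = 800.5000
r_1(Δx) = 183.2500 / 800.5000 = 0.229

0.229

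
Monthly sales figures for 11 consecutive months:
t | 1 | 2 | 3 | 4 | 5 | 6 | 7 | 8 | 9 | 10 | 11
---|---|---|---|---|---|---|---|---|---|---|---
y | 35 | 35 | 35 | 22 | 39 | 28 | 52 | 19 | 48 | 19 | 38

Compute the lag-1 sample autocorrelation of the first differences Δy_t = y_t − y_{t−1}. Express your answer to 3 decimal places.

-0.889

First differences Δy: 0, 0, -13, 17, -11, 24, -33, 29, -29, 19
Mean of differences = 0.3000
Numerator Σ(Δy_t−Δȳ)(Δy_{t+1}−Δȳ) = -3808.2900
Denominator Σ(Δy_t−Δȳ)² = 4286.1000
r_1(Δy) = -3808.2900 / 4286.1000 = -0.889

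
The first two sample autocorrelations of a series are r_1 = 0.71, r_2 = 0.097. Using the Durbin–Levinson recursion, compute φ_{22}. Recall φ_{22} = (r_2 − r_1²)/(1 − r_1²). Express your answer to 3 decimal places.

-0.821

φ_{22} = (r_2 − r_1²) / (1 − r_1²)
r_1² = (0.71)² = 0.5041
Numerator = 0.097 − 0.5041 = -0.4071; denominator = 1 − 0.5041 = 0.4959
φ_{22} = -0.4071 / 0.4959 = -0.821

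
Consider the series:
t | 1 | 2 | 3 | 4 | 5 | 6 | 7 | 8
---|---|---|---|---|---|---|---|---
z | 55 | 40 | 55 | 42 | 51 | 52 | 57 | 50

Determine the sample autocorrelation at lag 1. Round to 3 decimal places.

Mean z̄ = (55 + 40 + 55 + 42 + 51 + 52 + 57 + 50)/8 = 50.2500
Deviations from mean: 4.7500, -10.2500, 4.7500, -8.2500, 0.7500, 1.7500, 6.7500, -0.2500
Numerator Σ_{t=1}^{7}(z_t−z̄)(z_{t+1}−z̄) = -131.3125
Denominator Σ(z_t−z̄)² = 267.5000
r_1 = -131.3125 / 267.5000 = -0.491

-0.491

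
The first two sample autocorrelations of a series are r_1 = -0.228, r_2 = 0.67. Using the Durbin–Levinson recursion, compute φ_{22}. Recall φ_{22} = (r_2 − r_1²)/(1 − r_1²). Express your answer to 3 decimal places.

φ_{22} = (r_2 − r_1²) / (1 − r_1²)
r_1² = (-0.228)² = 0.051984
Numerator = 0.67 − 0.0520 = 0.6180; denominator = 1 − 0.0520 = 0.9480
φ_{22} = 0.6180 / 0.9480 = 0.652

0.652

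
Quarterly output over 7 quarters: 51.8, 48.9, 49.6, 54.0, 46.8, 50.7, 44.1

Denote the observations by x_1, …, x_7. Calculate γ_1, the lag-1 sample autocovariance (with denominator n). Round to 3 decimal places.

-3.236

Mean x̄ = (51.8 + 48.9 + 49.6 + 54.0 + 46.8 + 50.7 + 44.1)/7 = 49.4143
Deviations: 2.3857, -0.5143, 0.1857, 4.5857, -2.6143, 1.2857, -5.3143
Σ_{t=1}^{6}(x_t−x̄)(x_{t+1}−x̄) = -22.6531
γ_1 = -22.6531 / 7 = -3.236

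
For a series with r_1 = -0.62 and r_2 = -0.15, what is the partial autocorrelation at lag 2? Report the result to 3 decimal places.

-0.868

φ_{22} = (r_2 − r_1²) / (1 − r_1²)
r_1² = (-0.62)² = 0.3844
Numerator = -0.15 − 0.3844 = -0.5344; denominator = 1 − 0.3844 = 0.6156
φ_{22} = -0.5344 / 0.6156 = -0.868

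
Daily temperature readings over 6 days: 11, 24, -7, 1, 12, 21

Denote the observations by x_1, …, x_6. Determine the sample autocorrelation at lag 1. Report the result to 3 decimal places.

-0.092

Mean x̄ = (11 + 24 − 7 + 1 + 12 + 21)/6 = 10.3333
Deviations from mean: 0.6667, 13.6667, -17.3333, -9.3333, 1.6667, 10.6667
Σ(x_t−x̄)(x_{t+1}−x̄) = (9.1111) + (-236.8889) + (161.7778) + (-15.5556) + (17.7778) = -63.7778
Denominator Σ(x_t−x̄)² = 691.3333
r_1 = -63.7778 / 691.3333 = -0.092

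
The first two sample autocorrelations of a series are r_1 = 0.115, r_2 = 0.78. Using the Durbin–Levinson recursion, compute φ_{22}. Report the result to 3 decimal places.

φ_{22} = (r_2 − r_1²) / (1 − r_1²)
r_1² = (0.115)² = 0.013225
Numerator = 0.78 − 0.0132 = 0.7668; denominator = 1 − 0.0132 = 0.9868
φ_{22} = 0.7668 / 0.9868 = 0.777

0.777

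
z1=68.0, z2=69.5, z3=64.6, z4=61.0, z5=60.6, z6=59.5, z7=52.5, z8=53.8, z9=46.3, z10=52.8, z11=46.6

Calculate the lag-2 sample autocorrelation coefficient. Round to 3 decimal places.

Mean z̄ = (68.0 + 69.5 + 64.6 + 61.0 + 60.6 + 59.5 + 52.5 + 53.8 + 46.3 + 52.8 + 46.6)/11 = 57.7455
Numerator Σ_{t=1}^{9}(z_t−z̄)(z_{t+2}−z̄) = 319.0404
Denominator Σ(z_t−z̄)² = 634.8873
r_2 = 319.0404 / 634.8873 = 0.503

0.503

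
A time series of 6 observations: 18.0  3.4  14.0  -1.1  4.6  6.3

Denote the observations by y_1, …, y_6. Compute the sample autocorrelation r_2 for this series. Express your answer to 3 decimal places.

Mean ȳ = (18.0 + 3.4 + 14.0 − 1.1 + 4.6 + 6.3)/6 = 7.5333
Deviations from mean: 10.4667, -4.1333, 6.4667, -8.6333, -2.9333, -1.2333
Numerator Σ_{t=1}^{4}(y_t−ȳ)(y_{t+2}−ȳ) = 95.0478
Denominator Σ(y_t−ȳ)² = 253.1133
r_2 = 95.0478 / 253.1133 = 0.376

0.376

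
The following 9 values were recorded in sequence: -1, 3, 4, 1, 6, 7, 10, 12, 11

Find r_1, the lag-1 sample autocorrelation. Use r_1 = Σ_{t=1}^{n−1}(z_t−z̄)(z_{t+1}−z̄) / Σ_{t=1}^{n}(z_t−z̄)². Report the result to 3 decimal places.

Mean z̄ = (-1 + 3 + 4 + 1 + 6 + 7 + 10 + 12 + 11)/9 = 5.8889
Numerator Σ_{t=1}^{8}(z_t−z̄)(z_{t+1}−z̄) = 95.0988
Denominator Σ(z_t−z̄)² = 164.8889
r_1 = 95.0988 / 164.8889 = 0.577

0.577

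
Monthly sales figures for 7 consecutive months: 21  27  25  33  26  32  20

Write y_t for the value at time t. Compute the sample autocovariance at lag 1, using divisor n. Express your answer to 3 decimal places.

-7.542

Mean ȳ = (21 + 27 + 25 + 33 + 26 + 32 + 20)/7 = 26.2857
Σ_{t=1}^{6}(y_t−ȳ)(y_{t+1}−ȳ) = -52.7959
γ_1 = -52.7959 / 7 = -7.542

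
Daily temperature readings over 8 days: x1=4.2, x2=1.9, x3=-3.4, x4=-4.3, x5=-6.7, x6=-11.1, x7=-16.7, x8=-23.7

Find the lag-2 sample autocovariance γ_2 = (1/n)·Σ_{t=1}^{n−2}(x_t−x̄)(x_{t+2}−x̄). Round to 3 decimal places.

Mean x̄ = (4.2 + 1.9 − 3.4 − 4.3 − 6.7 − 11.1 − 16.7 − 23.7)/8 = -7.4750
Σ_{t=1}^{6}(x_t−x̄)(x_{t+2}−x̄) = 120.6563
γ_2 = 120.6563 / 8 = 15.082

15.082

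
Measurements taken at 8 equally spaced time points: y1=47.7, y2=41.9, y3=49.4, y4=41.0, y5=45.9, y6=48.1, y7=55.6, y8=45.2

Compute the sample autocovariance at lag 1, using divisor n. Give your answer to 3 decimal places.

-3.860

Mean ȳ = (47.7 + 41.9 + 49.4 + 41.0 + 45.9 + 48.1 + 55.6 + 45.2)/8 = 46.8500
Σ_{t=1}^{7}(y_t−ȳ)(y_{t+1}−ȳ) = -30.8775
γ_1 = -30.8775 / 8 = -3.860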